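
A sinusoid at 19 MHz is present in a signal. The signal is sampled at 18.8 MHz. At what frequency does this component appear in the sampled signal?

0.2 MHz

19 MHz mod fs = 0.2 MHz.
0.2 MHz ≤ fs/2 = 9.4 MHz, appears at 0.2 MHz.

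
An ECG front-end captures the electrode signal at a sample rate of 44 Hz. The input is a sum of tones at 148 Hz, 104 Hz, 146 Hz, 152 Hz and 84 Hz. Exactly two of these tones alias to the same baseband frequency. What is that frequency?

fs/2 = 22 Hz.
148 Hz mod fs = 16 Hz.
16 Hz ≤ fs/2 = 22 Hz, appears at 16 Hz.
104 Hz mod fs = 16 Hz.
16 Hz ≤ fs/2 = 22 Hz, appears at 16 Hz.
146 Hz mod fs = 14 Hz.
14 Hz ≤ fs/2 = 22 Hz, appears at 14 Hz.
152 Hz mod fs = 20 Hz.
20 Hz ≤ fs/2 = 22 Hz, appears at 20 Hz.
84 Hz mod fs = 40 Hz.
40 Hz > fs/2 = 22 Hz, folds to fs − 40 Hz = 4 Hz.
104 Hz and 148 Hz both map to 16 Hz.

16 Hz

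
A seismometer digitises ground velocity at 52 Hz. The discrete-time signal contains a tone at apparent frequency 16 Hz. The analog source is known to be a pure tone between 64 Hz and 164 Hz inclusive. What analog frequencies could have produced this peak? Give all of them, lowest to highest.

68 Hz, 88 Hz, 120 Hz, 140 Hz

Frequencies that alias to 16 Hz are k·fs ± 16 Hz for integer k ≥ 0.
k=0: 16 Hz.
k=1: 36 Hz, 68 Hz.
k=2: 88 Hz, 120 Hz.
k=3: 140 Hz, 172 Hz.
k=4: 192 Hz, 224 Hz.
Within [64 Hz, 164 Hz]: 68 Hz, 88 Hz, 120 Hz, 140 Hz.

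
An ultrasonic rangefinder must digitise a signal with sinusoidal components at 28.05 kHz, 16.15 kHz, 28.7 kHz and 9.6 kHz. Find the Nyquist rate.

Highest-frequency component: 28.7 kHz.
Nyquist rate = 2 × 28.7 kHz = 57.4 kHz.

57.4 kHz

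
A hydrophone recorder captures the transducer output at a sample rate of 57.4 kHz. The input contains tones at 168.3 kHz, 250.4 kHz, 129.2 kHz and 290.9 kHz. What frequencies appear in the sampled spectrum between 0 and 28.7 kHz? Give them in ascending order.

3.9 kHz, 14.4 kHz, 20.8 kHz

fs/2 = 28.7 kHz.
168.3 kHz mod fs = 53.5 kHz.
53.5 kHz > fs/2 = 28.7 kHz, folds to fs − 53.5 kHz = 3.9 kHz.
250.4 kHz mod fs = 20.8 kHz.
20.8 kHz ≤ fs/2 = 28.7 kHz, appears at 20.8 kHz.
129.2 kHz mod fs = 14.4 kHz.
14.4 kHz ≤ fs/2 = 28.7 kHz, appears at 14.4 kHz.
290.9 kHz mod fs = 3.9 kHz.
3.9 kHz ≤ fs/2 = 28.7 kHz, appears at 3.9 kHz.
Distinct values: {3.9 kHz, 14.4 kHz, 20.8 kHz}.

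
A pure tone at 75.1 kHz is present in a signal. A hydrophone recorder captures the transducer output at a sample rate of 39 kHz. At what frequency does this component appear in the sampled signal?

2.9 kHz

75.1 kHz mod fs = 36.1 kHz.
36.1 kHz > fs/2 = 19.5 kHz, folds to fs − 36.1 kHz = 2.9 kHz.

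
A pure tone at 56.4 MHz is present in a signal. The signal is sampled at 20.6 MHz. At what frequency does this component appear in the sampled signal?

56.4 MHz mod fs = 15.2 MHz.
15.2 MHz > fs/2 = 10.3 MHz, folds to fs − 15.2 MHz = 5.4 MHz.

5.4 MHz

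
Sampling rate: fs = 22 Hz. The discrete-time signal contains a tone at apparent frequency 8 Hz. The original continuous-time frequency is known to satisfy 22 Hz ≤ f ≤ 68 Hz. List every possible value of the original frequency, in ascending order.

Frequencies that alias to 8 Hz are k·fs ± 8 Hz for integer k ≥ 0.
k=0: 8 Hz.
k=1: 14 Hz, 30 Hz.
k=2: 36 Hz, 52 Hz.
k=3: 58 Hz, 74 Hz.
k=4: 80 Hz, 96 Hz.
Within [22 Hz, 68 Hz]: 30 Hz, 36 Hz, 52 Hz, 58 Hz.

30 Hz, 36 Hz, 52 Hz, 58 Hz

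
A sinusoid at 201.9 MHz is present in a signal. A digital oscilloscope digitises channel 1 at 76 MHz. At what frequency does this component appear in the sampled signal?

26.1 MHz

201.9 MHz mod fs = 49.9 MHz.
49.9 MHz > fs/2 = 38 MHz, folds to fs − 49.9 MHz = 26.1 MHz.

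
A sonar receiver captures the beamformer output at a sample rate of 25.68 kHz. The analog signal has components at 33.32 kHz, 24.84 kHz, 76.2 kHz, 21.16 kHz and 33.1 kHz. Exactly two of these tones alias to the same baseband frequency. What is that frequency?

fs/2 = 12.84 kHz.
33.32 kHz mod fs = 7.64 kHz.
7.64 kHz ≤ fs/2 = 12.84 kHz, appears at 7.64 kHz.
24.84 kHz > fs/2 = 12.84 kHz, folds to fs − 24.84 kHz = 0.84 kHz.
76.2 kHz mod fs = 24.84 kHz.
24.84 kHz > fs/2 = 12.84 kHz, folds to fs − 24.84 kHz = 0.84 kHz.
21.16 kHz > fs/2 = 12.84 kHz, folds to fs − 21.16 kHz = 4.52 kHz.
33.1 kHz mod fs = 7.42 kHz.
7.42 kHz ≤ fs/2 = 12.84 kHz, appears at 7.42 kHz.
24.84 kHz and 76.2 kHz both map to 0.84 kHz.

0.84 kHz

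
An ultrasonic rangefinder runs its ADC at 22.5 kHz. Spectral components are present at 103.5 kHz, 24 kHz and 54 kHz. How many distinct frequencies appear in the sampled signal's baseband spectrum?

fs/2 = 11.25 kHz.
103.5 kHz mod fs = 13.5 kHz.
13.5 kHz > fs/2 = 11.25 kHz, folds to fs − 13.5 kHz = 9 kHz.
24 kHz mod fs = 1.5 kHz.
1.5 kHz ≤ fs/2 = 11.25 kHz, appears at 1.5 kHz.
54 kHz mod fs = 9 kHz.
9 kHz ≤ fs/2 = 11.25 kHz, appears at 9 kHz.
Distinct values: {1.5 kHz, 9 kHz} → 2.

2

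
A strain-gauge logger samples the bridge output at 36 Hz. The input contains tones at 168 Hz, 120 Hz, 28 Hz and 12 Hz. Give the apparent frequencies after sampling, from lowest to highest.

8 Hz, 12 Hz

fs/2 = 18 Hz.
168 Hz mod fs = 24 Hz.
24 Hz > fs/2 = 18 Hz, folds to fs − 24 Hz = 12 Hz.
120 Hz mod fs = 12 Hz.
12 Hz ≤ fs/2 = 18 Hz, appears at 12 Hz.
28 Hz > fs/2 = 18 Hz, folds to fs − 28 Hz = 8 Hz.
12 Hz ≤ fs/2 = 18 Hz, passes unchanged.
Distinct values: {8 Hz, 12 Hz}.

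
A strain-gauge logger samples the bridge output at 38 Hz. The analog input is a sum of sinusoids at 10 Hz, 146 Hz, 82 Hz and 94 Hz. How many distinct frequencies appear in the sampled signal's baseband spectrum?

fs/2 = 19 Hz.
10 Hz ≤ fs/2 = 19 Hz, passes unchanged.
146 Hz mod fs = 32 Hz.
32 Hz > fs/2 = 19 Hz, folds to fs − 32 Hz = 6 Hz.
82 Hz mod fs = 6 Hz.
6 Hz ≤ fs/2 = 19 Hz, appears at 6 Hz.
94 Hz mod fs = 18 Hz.
18 Hz ≤ fs/2 = 19 Hz, appears at 18 Hz.
Distinct values: {6 Hz, 10 Hz, 18 Hz} → 3.

3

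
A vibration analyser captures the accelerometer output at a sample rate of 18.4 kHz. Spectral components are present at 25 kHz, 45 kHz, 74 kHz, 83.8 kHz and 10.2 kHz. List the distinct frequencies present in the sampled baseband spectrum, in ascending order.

fs/2 = 9.2 kHz.
25 kHz mod fs = 6.6 kHz.
6.6 kHz ≤ fs/2 = 9.2 kHz, appears at 6.6 kHz.
45 kHz mod fs = 8.2 kHz.
8.2 kHz ≤ fs/2 = 9.2 kHz, appears at 8.2 kHz.
74 kHz mod fs = 0.4 kHz.
0.4 kHz ≤ fs/2 = 9.2 kHz, appears at 0.4 kHz.
83.8 kHz mod fs = 10.2 kHz.
10.2 kHz > fs/2 = 9.2 kHz, folds to fs − 10.2 kHz = 8.2 kHz.
10.2 kHz > fs/2 = 9.2 kHz, folds to fs − 10.2 kHz = 8.2 kHz.
Distinct values: {0.4 kHz, 6.6 kHz, 8.2 kHz}.

0.4 kHz, 6.6 kHz, 8.2 kHz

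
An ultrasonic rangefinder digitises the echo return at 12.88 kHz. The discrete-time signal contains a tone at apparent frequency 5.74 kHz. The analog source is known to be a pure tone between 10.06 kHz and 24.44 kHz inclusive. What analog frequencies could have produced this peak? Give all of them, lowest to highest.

Frequencies that alias to 5.74 kHz are k·fs ± 5.74 kHz for integer k ≥ 0.
k=0: 5.74 kHz.
k=1: 7.14 kHz, 18.62 kHz.
k=2: 20.02 kHz, 31.5 kHz.
k=3: 32.9 kHz, 44.38 kHz.
Within [10.06 kHz, 24.44 kHz]: 18.62 kHz, 20.02 kHz.

18.62 kHz, 20.02 kHz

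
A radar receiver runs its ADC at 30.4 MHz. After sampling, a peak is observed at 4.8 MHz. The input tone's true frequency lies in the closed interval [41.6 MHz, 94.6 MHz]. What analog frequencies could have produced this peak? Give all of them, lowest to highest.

Frequencies that alias to 4.8 MHz are k·fs ± 4.8 MHz for integer k ≥ 0.
k=0: 4.8 MHz.
k=1: 25.6 MHz, 35.2 MHz.
k=2: 56 MHz, 65.6 MHz.
k=3: 86.4 MHz, 96 MHz.
k=4: 116.8 MHz, 126.4 MHz.
Within [41.6 MHz, 94.6 MHz]: 56 MHz, 65.6 MHz, 86.4 MHz.

56 MHz, 65.6 MHz, 86.4 MHz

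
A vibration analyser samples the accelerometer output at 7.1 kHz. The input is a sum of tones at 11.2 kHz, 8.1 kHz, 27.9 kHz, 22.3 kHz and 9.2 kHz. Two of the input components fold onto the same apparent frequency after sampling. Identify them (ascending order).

fs/2 = 3.55 kHz.
11.2 kHz mod fs = 4.1 kHz.
4.1 kHz > fs/2 = 3.55 kHz, folds to fs − 4.1 kHz = 3 kHz.
8.1 kHz mod fs = 1 kHz.
1 kHz ≤ fs/2 = 3.55 kHz, appears at 1 kHz.
27.9 kHz mod fs = 6.6 kHz.
6.6 kHz > fs/2 = 3.55 kHz, folds to fs − 6.6 kHz = 0.5 kHz.
22.3 kHz mod fs = 1 kHz.
1 kHz ≤ fs/2 = 3.55 kHz, appears at 1 kHz.
9.2 kHz mod fs = 2.1 kHz.
2.1 kHz ≤ fs/2 = 3.55 kHz, appears at 2.1 kHz.
8.1 kHz and 22.3 kHz both map to 1 kHz.

8.1 kHz, 22.3 kHz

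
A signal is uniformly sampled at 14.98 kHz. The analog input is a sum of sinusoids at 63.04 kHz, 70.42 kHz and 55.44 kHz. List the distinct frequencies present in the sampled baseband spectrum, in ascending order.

3.12 kHz, 4.48 kHz

fs/2 = 7.49 kHz.
63.04 kHz mod fs = 3.12 kHz.
3.12 kHz ≤ fs/2 = 7.49 kHz, appears at 3.12 kHz.
70.42 kHz mod fs = 10.5 kHz.
10.5 kHz > fs/2 = 7.49 kHz, folds to fs − 10.5 kHz = 4.48 kHz.
55.44 kHz mod fs = 10.5 kHz.
10.5 kHz > fs/2 = 7.49 kHz, folds to fs − 10.5 kHz = 4.48 kHz.
Distinct values: {3.12 kHz, 4.48 kHz}.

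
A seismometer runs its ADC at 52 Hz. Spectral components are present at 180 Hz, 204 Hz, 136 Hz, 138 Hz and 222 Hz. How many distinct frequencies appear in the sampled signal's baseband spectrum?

5

fs/2 = 26 Hz.
180 Hz mod fs = 24 Hz.
24 Hz ≤ fs/2 = 26 Hz, appears at 24 Hz.
204 Hz mod fs = 48 Hz.
48 Hz > fs/2 = 26 Hz, folds to fs − 48 Hz = 4 Hz.
136 Hz mod fs = 32 Hz.
32 Hz > fs/2 = 26 Hz, folds to fs − 32 Hz = 20 Hz.
138 Hz mod fs = 34 Hz.
34 Hz > fs/2 = 26 Hz, folds to fs − 34 Hz = 18 Hz.
222 Hz mod fs = 14 Hz.
14 Hz ≤ fs/2 = 26 Hz, appears at 14 Hz.
Distinct values: {4 Hz, 14 Hz, 18 Hz, 20 Hz, 24 Hz} → 5.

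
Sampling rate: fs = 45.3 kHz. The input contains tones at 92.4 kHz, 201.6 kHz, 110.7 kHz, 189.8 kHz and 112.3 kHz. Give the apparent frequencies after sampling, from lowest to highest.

1.8 kHz, 8.6 kHz, 20.1 kHz, 20.4 kHz, 21.7 kHz

fs/2 = 22.65 kHz.
92.4 kHz mod fs = 1.8 kHz.
1.8 kHz ≤ fs/2 = 22.65 kHz, appears at 1.8 kHz.
201.6 kHz mod fs = 20.4 kHz.
20.4 kHz ≤ fs/2 = 22.65 kHz, appears at 20.4 kHz.
110.7 kHz mod fs = 20.1 kHz.
20.1 kHz ≤ fs/2 = 22.65 kHz, appears at 20.1 kHz.
189.8 kHz mod fs = 8.6 kHz.
8.6 kHz ≤ fs/2 = 22.65 kHz, appears at 8.6 kHz.
112.3 kHz mod fs = 21.7 kHz.
21.7 kHz ≤ fs/2 = 22.65 kHz, appears at 21.7 kHz.
Distinct values: {1.8 kHz, 8.6 kHz, 20.1 kHz, 20.4 kHz, 21.7 kHz}.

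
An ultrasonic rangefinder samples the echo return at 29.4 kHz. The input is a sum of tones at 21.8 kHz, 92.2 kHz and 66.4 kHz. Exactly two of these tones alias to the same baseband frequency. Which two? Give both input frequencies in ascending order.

fs/2 = 14.7 kHz.
21.8 kHz > fs/2 = 14.7 kHz, folds to fs − 21.8 kHz = 7.6 kHz.
92.2 kHz mod fs = 4 kHz.
4 kHz ≤ fs/2 = 14.7 kHz, appears at 4 kHz.
66.4 kHz mod fs = 7.6 kHz.
7.6 kHz ≤ fs/2 = 14.7 kHz, appears at 7.6 kHz.
21.8 kHz and 66.4 kHz both map to 7.6 kHz.

21.8 kHz, 66.4 kHz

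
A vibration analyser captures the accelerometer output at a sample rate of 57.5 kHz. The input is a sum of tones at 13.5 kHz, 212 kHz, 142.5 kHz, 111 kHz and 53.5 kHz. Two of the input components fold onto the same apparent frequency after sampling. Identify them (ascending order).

fs/2 = 28.75 kHz.
13.5 kHz ≤ fs/2 = 28.75 kHz, passes unchanged.
212 kHz mod fs = 39.5 kHz.
39.5 kHz > fs/2 = 28.75 kHz, folds to fs − 39.5 kHz = 18 kHz.
142.5 kHz mod fs = 27.5 kHz.
27.5 kHz ≤ fs/2 = 28.75 kHz, appears at 27.5 kHz.
111 kHz mod fs = 53.5 kHz.
53.5 kHz > fs/2 = 28.75 kHz, folds to fs − 53.5 kHz = 4 kHz.
53.5 kHz > fs/2 = 28.75 kHz, folds to fs − 53.5 kHz = 4 kHz.
53.5 kHz and 111 kHz both map to 4 kHz.

53.5 kHz, 111 kHz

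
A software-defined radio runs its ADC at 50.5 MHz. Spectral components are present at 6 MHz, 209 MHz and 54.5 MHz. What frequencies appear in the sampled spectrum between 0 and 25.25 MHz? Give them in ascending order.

4 MHz, 6 MHz, 7 MHz

fs/2 = 25.25 MHz.
6 MHz ≤ fs/2 = 25.25 MHz, passes unchanged.
209 MHz mod fs = 7 MHz.
7 MHz ≤ fs/2 = 25.25 MHz, appears at 7 MHz.
54.5 MHz mod fs = 4 MHz.
4 MHz ≤ fs/2 = 25.25 MHz, appears at 4 MHz.
Distinct values: {4 MHz, 6 MHz, 7 MHz}.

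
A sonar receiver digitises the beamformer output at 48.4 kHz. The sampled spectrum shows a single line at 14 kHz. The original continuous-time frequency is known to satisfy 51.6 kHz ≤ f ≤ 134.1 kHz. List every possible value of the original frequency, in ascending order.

62.4 kHz, 82.8 kHz, 110.8 kHz, 131.2 kHz

Frequencies that alias to 14 kHz are k·fs ± 14 kHz for integer k ≥ 0.
k=0: 14 kHz.
k=1: 34.4 kHz, 62.4 kHz.
k=2: 82.8 kHz, 110.8 kHz.
k=3: 131.2 kHz, 159.2 kHz.
k=4: 179.6 kHz, 207.6 kHz.
Within [51.6 kHz, 134.1 kHz]: 62.4 kHz, 82.8 kHz, 110.8 kHz, 131.2 kHz.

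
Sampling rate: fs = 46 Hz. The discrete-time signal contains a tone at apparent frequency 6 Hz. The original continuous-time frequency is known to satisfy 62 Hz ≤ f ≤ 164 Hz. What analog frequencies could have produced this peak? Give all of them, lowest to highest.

Frequencies that alias to 6 Hz are k·fs ± 6 Hz for integer k ≥ 0.
k=0: 6 Hz.
k=1: 40 Hz, 52 Hz.
k=2: 86 Hz, 98 Hz.
k=3: 132 Hz, 144 Hz.
k=4: 178 Hz, 190 Hz.
Within [62 Hz, 164 Hz]: 86 Hz, 98 Hz, 132 Hz, 144 Hz.

86 Hz, 98 Hz, 132 Hz, 144 Hz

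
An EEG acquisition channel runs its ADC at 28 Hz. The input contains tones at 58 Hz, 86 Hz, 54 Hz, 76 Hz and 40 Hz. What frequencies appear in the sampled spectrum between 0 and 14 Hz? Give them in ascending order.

2 Hz, 8 Hz, 12 Hz

fs/2 = 14 Hz.
58 Hz mod fs = 2 Hz.
2 Hz ≤ fs/2 = 14 Hz, appears at 2 Hz.
86 Hz mod fs = 2 Hz.
2 Hz ≤ fs/2 = 14 Hz, appears at 2 Hz.
54 Hz mod fs = 26 Hz.
26 Hz > fs/2 = 14 Hz, folds to fs − 26 Hz = 2 Hz.
76 Hz mod fs = 20 Hz.
20 Hz > fs/2 = 14 Hz, folds to fs − 20 Hz = 8 Hz.
40 Hz mod fs = 12 Hz.
12 Hz ≤ fs/2 = 14 Hz, appears at 12 Hz.
Distinct values: {2 Hz, 8 Hz, 12 Hz}.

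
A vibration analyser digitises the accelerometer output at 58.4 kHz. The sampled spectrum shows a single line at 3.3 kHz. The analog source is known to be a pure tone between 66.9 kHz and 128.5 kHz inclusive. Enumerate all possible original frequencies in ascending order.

Frequencies that alias to 3.3 kHz are k·fs ± 3.3 kHz for integer k ≥ 0.
k=0: 3.3 kHz.
k=1: 55.1 kHz, 61.7 kHz.
k=2: 113.5 kHz, 120.1 kHz.
k=3: 171.9 kHz, 178.5 kHz.
Within [66.9 kHz, 128.5 kHz]: 113.5 kHz, 120.1 kHz.

113.5 kHz, 120.1 kHz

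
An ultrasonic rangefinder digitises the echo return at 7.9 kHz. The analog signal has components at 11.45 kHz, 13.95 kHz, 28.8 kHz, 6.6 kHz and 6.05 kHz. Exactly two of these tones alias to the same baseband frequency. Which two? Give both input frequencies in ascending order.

6.05 kHz, 13.95 kHz

fs/2 = 3.95 kHz.
11.45 kHz mod fs = 3.55 kHz.
3.55 kHz ≤ fs/2 = 3.95 kHz, appears at 3.55 kHz.
13.95 kHz mod fs = 6.05 kHz.
6.05 kHz > fs/2 = 3.95 kHz, folds to fs − 6.05 kHz = 1.85 kHz.
28.8 kHz mod fs = 5.1 kHz.
5.1 kHz > fs/2 = 3.95 kHz, folds to fs − 5.1 kHz = 2.8 kHz.
6.6 kHz > fs/2 = 3.95 kHz, folds to fs − 6.6 kHz = 1.3 kHz.
6.05 kHz > fs/2 = 3.95 kHz, folds to fs − 6.05 kHz = 1.85 kHz.
6.05 kHz and 13.95 kHz both map to 1.85 kHz.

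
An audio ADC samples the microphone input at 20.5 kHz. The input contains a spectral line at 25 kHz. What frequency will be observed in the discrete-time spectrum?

4.5 kHz

25 kHz mod fs = 4.5 kHz.
4.5 kHz ≤ fs/2 = 10.25 kHz, appears at 4.5 kHz.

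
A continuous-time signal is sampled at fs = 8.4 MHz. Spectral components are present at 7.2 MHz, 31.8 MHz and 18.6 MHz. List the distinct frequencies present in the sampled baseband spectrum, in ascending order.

1.2 MHz, 1.8 MHz

fs/2 = 4.2 MHz.
7.2 MHz > fs/2 = 4.2 MHz, folds to fs − 7.2 MHz = 1.2 MHz.
31.8 MHz mod fs = 6.6 MHz.
6.6 MHz > fs/2 = 4.2 MHz, folds to fs − 6.6 MHz = 1.8 MHz.
18.6 MHz mod fs = 1.8 MHz.
1.8 MHz ≤ fs/2 = 4.2 MHz, appears at 1.8 MHz.
Distinct values: {1.2 MHz, 1.8 MHz}.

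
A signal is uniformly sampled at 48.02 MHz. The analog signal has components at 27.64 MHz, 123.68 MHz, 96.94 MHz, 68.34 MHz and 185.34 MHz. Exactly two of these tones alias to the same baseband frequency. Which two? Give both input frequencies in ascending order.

27.64 MHz, 123.68 MHz

fs/2 = 24.01 MHz.
27.64 MHz > fs/2 = 24.01 MHz, folds to fs − 27.64 MHz = 20.38 MHz.
123.68 MHz mod fs = 27.64 MHz.
27.64 MHz > fs/2 = 24.01 MHz, folds to fs − 27.64 MHz = 20.38 MHz.
96.94 MHz mod fs = 0.9 MHz.
0.9 MHz ≤ fs/2 = 24.01 MHz, appears at 0.9 MHz.
68.34 MHz mod fs = 20.32 MHz.
20.32 MHz ≤ fs/2 = 24.01 MHz, appears at 20.32 MHz.
185.34 MHz mod fs = 41.28 MHz.
41.28 MHz > fs/2 = 24.01 MHz, folds to fs − 41.28 MHz = 6.74 MHz.
27.64 MHz and 123.68 MHz both map to 20.38 MHz.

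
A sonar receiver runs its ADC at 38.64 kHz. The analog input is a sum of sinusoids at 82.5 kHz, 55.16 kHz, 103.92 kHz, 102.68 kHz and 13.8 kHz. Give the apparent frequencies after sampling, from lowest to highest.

5.22 kHz, 12 kHz, 13.24 kHz, 13.8 kHz, 16.52 kHz

fs/2 = 19.32 kHz.
82.5 kHz mod fs = 5.22 kHz.
5.22 kHz ≤ fs/2 = 19.32 kHz, appears at 5.22 kHz.
55.16 kHz mod fs = 16.52 kHz.
16.52 kHz ≤ fs/2 = 19.32 kHz, appears at 16.52 kHz.
103.92 kHz mod fs = 26.64 kHz.
26.64 kHz > fs/2 = 19.32 kHz, folds to fs − 26.64 kHz = 12 kHz.
102.68 kHz mod fs = 25.4 kHz.
25.4 kHz > fs/2 = 19.32 kHz, folds to fs − 25.4 kHz = 13.24 kHz.
13.8 kHz ≤ fs/2 = 19.32 kHz, passes unchanged.
Distinct values: {5.22 kHz, 12 kHz, 13.24 kHz, 13.8 kHz, 16.52 kHz}.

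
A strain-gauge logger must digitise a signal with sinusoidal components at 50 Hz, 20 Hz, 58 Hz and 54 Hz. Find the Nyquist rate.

Highest-frequency component: 58 Hz.
Nyquist rate = 2 × 58 Hz = 116 Hz.

116 Hz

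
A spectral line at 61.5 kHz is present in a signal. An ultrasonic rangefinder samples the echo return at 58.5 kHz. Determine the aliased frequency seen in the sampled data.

3 kHz

61.5 kHz mod fs = 3 kHz.
3 kHz ≤ fs/2 = 29.25 kHz, appears at 3 kHz.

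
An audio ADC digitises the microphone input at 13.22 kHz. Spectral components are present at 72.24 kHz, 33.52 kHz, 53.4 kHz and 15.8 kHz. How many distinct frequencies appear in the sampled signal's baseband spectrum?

3

fs/2 = 6.61 kHz.
72.24 kHz mod fs = 6.14 kHz.
6.14 kHz ≤ fs/2 = 6.61 kHz, appears at 6.14 kHz.
33.52 kHz mod fs = 7.08 kHz.
7.08 kHz > fs/2 = 6.61 kHz, folds to fs − 7.08 kHz = 6.14 kHz.
53.4 kHz mod fs = 0.52 kHz.
0.52 kHz ≤ fs/2 = 6.61 kHz, appears at 0.52 kHz.
15.8 kHz mod fs = 2.58 kHz.
2.58 kHz ≤ fs/2 = 6.61 kHz, appears at 2.58 kHz.
Distinct values: {0.52 kHz, 2.58 kHz, 6.14 kHz} → 3.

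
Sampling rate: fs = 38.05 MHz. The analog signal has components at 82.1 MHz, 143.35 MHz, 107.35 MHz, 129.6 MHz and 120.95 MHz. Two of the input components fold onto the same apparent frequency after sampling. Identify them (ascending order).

107.35 MHz, 120.95 MHz

fs/2 = 19.025 MHz.
82.1 MHz mod fs = 6 MHz.
6 MHz ≤ fs/2 = 19.025 MHz, appears at 6 MHz.
143.35 MHz mod fs = 29.2 MHz.
29.2 MHz > fs/2 = 19.025 MHz, folds to fs − 29.2 MHz = 8.85 MHz.
107.35 MHz mod fs = 31.25 MHz.
31.25 MHz > fs/2 = 19.025 MHz, folds to fs − 31.25 MHz = 6.8 MHz.
129.6 MHz mod fs = 15.45 MHz.
15.45 MHz ≤ fs/2 = 19.025 MHz, appears at 15.45 MHz.
120.95 MHz mod fs = 6.8 MHz.
6.8 MHz ≤ fs/2 = 19.025 MHz, appears at 6.8 MHz.
107.35 MHz and 120.95 MHz both map to 6.8 MHz.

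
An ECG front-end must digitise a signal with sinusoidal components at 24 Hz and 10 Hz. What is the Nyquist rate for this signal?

48 Hz

Highest-frequency component: 24 Hz.
Nyquist rate = 2 × 24 Hz = 48 Hz.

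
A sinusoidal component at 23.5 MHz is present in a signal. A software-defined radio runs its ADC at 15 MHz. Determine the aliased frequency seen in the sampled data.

23.5 MHz mod fs = 8.5 MHz.
8.5 MHz > fs/2 = 7.5 MHz, folds to fs − 8.5 MHz = 6.5 MHz.

6.5 MHz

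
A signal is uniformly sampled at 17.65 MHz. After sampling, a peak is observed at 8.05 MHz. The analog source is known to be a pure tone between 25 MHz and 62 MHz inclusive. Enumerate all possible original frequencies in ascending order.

25.7 MHz, 27.25 MHz, 43.35 MHz, 44.9 MHz, 61 MHz

Frequencies that alias to 8.05 MHz are k·fs ± 8.05 MHz for integer k ≥ 0.
k=0: 8.05 MHz.
k=1: 9.6 MHz, 25.7 MHz.
k=2: 27.25 MHz, 43.35 MHz.
k=3: 44.9 MHz, 61 MHz.
k=4: 62.55 MHz, 78.65 MHz.
Within [25 MHz, 62 MHz]: 25.7 MHz, 27.25 MHz, 43.35 MHz, 44.9 MHz, 61 MHz.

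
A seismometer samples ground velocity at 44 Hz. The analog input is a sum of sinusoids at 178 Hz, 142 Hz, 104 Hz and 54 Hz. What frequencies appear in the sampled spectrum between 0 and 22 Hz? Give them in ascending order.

2 Hz, 10 Hz, 16 Hz

fs/2 = 22 Hz.
178 Hz mod fs = 2 Hz.
2 Hz ≤ fs/2 = 22 Hz, appears at 2 Hz.
142 Hz mod fs = 10 Hz.
10 Hz ≤ fs/2 = 22 Hz, appears at 10 Hz.
104 Hz mod fs = 16 Hz.
16 Hz ≤ fs/2 = 22 Hz, appears at 16 Hz.
54 Hz mod fs = 10 Hz.
10 Hz ≤ fs/2 = 22 Hz, appears at 10 Hz.
Distinct values: {2 Hz, 10 Hz, 16 Hz}.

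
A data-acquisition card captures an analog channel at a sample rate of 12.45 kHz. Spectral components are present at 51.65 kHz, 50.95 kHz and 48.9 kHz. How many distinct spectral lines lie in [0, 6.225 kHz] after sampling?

3

fs/2 = 6.225 kHz.
51.65 kHz mod fs = 1.85 kHz.
1.85 kHz ≤ fs/2 = 6.225 kHz, appears at 1.85 kHz.
50.95 kHz mod fs = 1.15 kHz.
1.15 kHz ≤ fs/2 = 6.225 kHz, appears at 1.15 kHz.
48.9 kHz mod fs = 11.55 kHz.
11.55 kHz > fs/2 = 6.225 kHz, folds to fs − 11.55 kHz = 0.9 kHz.
Distinct values: {0.9 kHz, 1.15 kHz, 1.85 kHz} → 3.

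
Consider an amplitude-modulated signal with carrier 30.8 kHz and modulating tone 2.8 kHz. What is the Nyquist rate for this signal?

AM sidebands sit at fc ± fm = 28 kHz and 33.6 kHz.
Highest-frequency component: 33.6 kHz.
Nyquist rate = 2 × 33.6 kHz = 67.2 kHz.

67.2 kHz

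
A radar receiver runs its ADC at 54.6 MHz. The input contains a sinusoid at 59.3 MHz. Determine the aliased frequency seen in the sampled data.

4.7 MHz

59.3 MHz mod fs = 4.7 MHz.
4.7 MHz ≤ fs/2 = 27.3 MHz, appears at 4.7 MHz.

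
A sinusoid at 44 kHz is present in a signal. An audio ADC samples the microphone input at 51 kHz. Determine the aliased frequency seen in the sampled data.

44 kHz > fs/2 = 25.5 kHz, folds to fs − 44 kHz = 7 kHz.

7 kHz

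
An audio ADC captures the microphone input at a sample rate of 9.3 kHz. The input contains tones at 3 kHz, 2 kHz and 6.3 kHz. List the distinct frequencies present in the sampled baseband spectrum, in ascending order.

2 kHz, 3 kHz

fs/2 = 4.65 kHz.
3 kHz ≤ fs/2 = 4.65 kHz, passes unchanged.
2 kHz ≤ fs/2 = 4.65 kHz, passes unchanged.
6.3 kHz > fs/2 = 4.65 kHz, folds to fs − 6.3 kHz = 3 kHz.
Distinct values: {2 kHz, 3 kHz}.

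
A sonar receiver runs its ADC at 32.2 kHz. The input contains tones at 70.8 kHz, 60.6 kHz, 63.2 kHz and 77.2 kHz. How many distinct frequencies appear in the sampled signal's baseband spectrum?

4

fs/2 = 16.1 kHz.
70.8 kHz mod fs = 6.4 kHz.
6.4 kHz ≤ fs/2 = 16.1 kHz, appears at 6.4 kHz.
60.6 kHz mod fs = 28.4 kHz.
28.4 kHz > fs/2 = 16.1 kHz, folds to fs − 28.4 kHz = 3.8 kHz.
63.2 kHz mod fs = 31 kHz.
31 kHz > fs/2 = 16.1 kHz, folds to fs − 31 kHz = 1.2 kHz.
77.2 kHz mod fs = 12.8 kHz.
12.8 kHz ≤ fs/2 = 16.1 kHz, appears at 12.8 kHz.
Distinct values: {1.2 kHz, 3.8 kHz, 6.4 kHz, 12.8 kHz} → 4.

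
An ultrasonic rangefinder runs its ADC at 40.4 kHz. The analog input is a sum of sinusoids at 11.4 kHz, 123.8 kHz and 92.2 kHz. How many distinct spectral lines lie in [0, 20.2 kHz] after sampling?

fs/2 = 20.2 kHz.
11.4 kHz ≤ fs/2 = 20.2 kHz, passes unchanged.
123.8 kHz mod fs = 2.6 kHz.
2.6 kHz ≤ fs/2 = 20.2 kHz, appears at 2.6 kHz.
92.2 kHz mod fs = 11.4 kHz.
11.4 kHz ≤ fs/2 = 20.2 kHz, appears at 11.4 kHz.
Distinct values: {2.6 kHz, 11.4 kHz} → 2.

2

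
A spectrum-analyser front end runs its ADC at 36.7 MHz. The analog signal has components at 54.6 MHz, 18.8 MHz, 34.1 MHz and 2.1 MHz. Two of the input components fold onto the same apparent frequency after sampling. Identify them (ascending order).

fs/2 = 18.35 MHz.
54.6 MHz mod fs = 17.9 MHz.
17.9 MHz ≤ fs/2 = 18.35 MHz, appears at 17.9 MHz.
18.8 MHz > fs/2 = 18.35 MHz, folds to fs − 18.8 MHz = 17.9 MHz.
34.1 MHz > fs/2 = 18.35 MHz, folds to fs − 34.1 MHz = 2.6 MHz.
2.1 MHz ≤ fs/2 = 18.35 MHz, passes unchanged.
18.8 MHz and 54.6 MHz both map to 17.9 MHz.

18.8 MHz, 54.6 MHz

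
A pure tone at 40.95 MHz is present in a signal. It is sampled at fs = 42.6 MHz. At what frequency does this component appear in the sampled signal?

1.65 MHz

40.95 MHz > fs/2 = 21.3 MHz, folds to fs − 40.95 MHz = 1.65 MHz.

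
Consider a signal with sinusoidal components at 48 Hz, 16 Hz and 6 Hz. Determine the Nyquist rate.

Highest-frequency component: 48 Hz.
Nyquist rate = 2 × 48 Hz = 96 Hz.

96 Hz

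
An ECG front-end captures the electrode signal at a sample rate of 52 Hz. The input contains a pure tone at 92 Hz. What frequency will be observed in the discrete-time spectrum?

12 Hz

92 Hz mod fs = 40 Hz.
40 Hz > fs/2 = 26 Hz, folds to fs − 40 Hz = 12 Hz.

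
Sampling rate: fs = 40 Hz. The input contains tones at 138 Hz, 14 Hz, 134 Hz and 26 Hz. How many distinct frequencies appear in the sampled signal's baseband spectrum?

2

fs/2 = 20 Hz.
138 Hz mod fs = 18 Hz.
18 Hz ≤ fs/2 = 20 Hz, appears at 18 Hz.
14 Hz ≤ fs/2 = 20 Hz, passes unchanged.
134 Hz mod fs = 14 Hz.
14 Hz ≤ fs/2 = 20 Hz, appears at 14 Hz.
26 Hz > fs/2 = 20 Hz, folds to fs − 26 Hz = 14 Hz.
Distinct values: {14 Hz, 18 Hz} → 2.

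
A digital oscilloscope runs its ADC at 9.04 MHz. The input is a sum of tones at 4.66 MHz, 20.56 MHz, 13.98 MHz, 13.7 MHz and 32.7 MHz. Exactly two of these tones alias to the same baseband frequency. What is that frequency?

fs/2 = 4.52 MHz.
4.66 MHz > fs/2 = 4.52 MHz, folds to fs − 4.66 MHz = 4.38 MHz.
20.56 MHz mod fs = 2.48 MHz.
2.48 MHz ≤ fs/2 = 4.52 MHz, appears at 2.48 MHz.
13.98 MHz mod fs = 4.94 MHz.
4.94 MHz > fs/2 = 4.52 MHz, folds to fs − 4.94 MHz = 4.1 MHz.
13.7 MHz mod fs = 4.66 MHz.
4.66 MHz > fs/2 = 4.52 MHz, folds to fs − 4.66 MHz = 4.38 MHz.
32.7 MHz mod fs = 5.58 MHz.
5.58 MHz > fs/2 = 4.52 MHz, folds to fs − 5.58 MHz = 3.46 MHz.
4.66 MHz and 13.7 MHz both map to 4.38 MHz.

4.38 MHz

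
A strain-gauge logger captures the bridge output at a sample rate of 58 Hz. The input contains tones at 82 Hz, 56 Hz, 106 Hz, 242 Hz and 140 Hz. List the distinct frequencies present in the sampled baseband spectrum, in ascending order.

fs/2 = 29 Hz.
82 Hz mod fs = 24 Hz.
24 Hz ≤ fs/2 = 29 Hz, appears at 24 Hz.
56 Hz > fs/2 = 29 Hz, folds to fs − 56 Hz = 2 Hz.
106 Hz mod fs = 48 Hz.
48 Hz > fs/2 = 29 Hz, folds to fs − 48 Hz = 10 Hz.
242 Hz mod fs = 10 Hz.
10 Hz ≤ fs/2 = 29 Hz, appears at 10 Hz.
140 Hz mod fs = 24 Hz.
24 Hz ≤ fs/2 = 29 Hz, appears at 24 Hz.
Distinct values: {2 Hz, 10 Hz, 24 Hz}.

2 Hz, 10 Hz, 24 Hz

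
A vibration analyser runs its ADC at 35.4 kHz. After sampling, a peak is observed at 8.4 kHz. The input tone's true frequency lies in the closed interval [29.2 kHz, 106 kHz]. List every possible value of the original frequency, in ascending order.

Frequencies that alias to 8.4 kHz are k·fs ± 8.4 kHz for integer k ≥ 0.
k=0: 8.4 kHz.
k=1: 27 kHz, 43.8 kHz.
k=2: 62.4 kHz, 79.2 kHz.
k=3: 97.8 kHz, 114.6 kHz.
k=4: 133.2 kHz, 150 kHz.
Within [29.2 kHz, 106 kHz]: 43.8 kHz, 62.4 kHz, 79.2 kHz, 97.8 kHz.

43.8 kHz, 62.4 kHz, 79.2 kHz, 97.8 kHz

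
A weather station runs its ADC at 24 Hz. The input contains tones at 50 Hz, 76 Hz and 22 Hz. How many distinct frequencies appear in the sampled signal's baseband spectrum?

fs/2 = 12 Hz.
50 Hz mod fs = 2 Hz.
2 Hz ≤ fs/2 = 12 Hz, appears at 2 Hz.
76 Hz mod fs = 4 Hz.
4 Hz ≤ fs/2 = 12 Hz, appears at 4 Hz.
22 Hz > fs/2 = 12 Hz, folds to fs − 22 Hz = 2 Hz.
Distinct values: {2 Hz, 4 Hz} → 2.

2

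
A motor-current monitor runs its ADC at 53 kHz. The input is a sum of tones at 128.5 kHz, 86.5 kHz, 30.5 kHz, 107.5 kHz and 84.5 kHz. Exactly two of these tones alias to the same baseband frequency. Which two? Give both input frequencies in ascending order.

30.5 kHz, 128.5 kHz

fs/2 = 26.5 kHz.
128.5 kHz mod fs = 22.5 kHz.
22.5 kHz ≤ fs/2 = 26.5 kHz, appears at 22.5 kHz.
86.5 kHz mod fs = 33.5 kHz.
33.5 kHz > fs/2 = 26.5 kHz, folds to fs − 33.5 kHz = 19.5 kHz.
30.5 kHz > fs/2 = 26.5 kHz, folds to fs − 30.5 kHz = 22.5 kHz.
107.5 kHz mod fs = 1.5 kHz.
1.5 kHz ≤ fs/2 = 26.5 kHz, appears at 1.5 kHz.
84.5 kHz mod fs = 31.5 kHz.
31.5 kHz > fs/2 = 26.5 kHz, folds to fs − 31.5 kHz = 21.5 kHz.
30.5 kHz and 128.5 kHz both map to 22.5 kHz.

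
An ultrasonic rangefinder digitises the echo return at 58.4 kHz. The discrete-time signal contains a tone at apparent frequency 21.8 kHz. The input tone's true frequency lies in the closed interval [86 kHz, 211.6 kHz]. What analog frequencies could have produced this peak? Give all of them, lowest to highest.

Frequencies that alias to 21.8 kHz are k·fs ± 21.8 kHz for integer k ≥ 0.
k=0: 21.8 kHz.
k=1: 36.6 kHz, 80.2 kHz.
k=2: 95 kHz, 138.6 kHz.
k=3: 153.4 kHz, 197 kHz.
k=4: 211.8 kHz, 255.4 kHz.
Within [86 kHz, 211.6 kHz]: 95 kHz, 138.6 kHz, 153.4 kHz, 197 kHz.

95 kHz, 138.6 kHz, 153.4 kHz, 197 kHz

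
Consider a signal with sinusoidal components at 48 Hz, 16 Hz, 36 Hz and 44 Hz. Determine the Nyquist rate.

Highest-frequency component: 48 Hz.
Nyquist rate = 2 × 48 Hz = 96 Hz.

96 Hz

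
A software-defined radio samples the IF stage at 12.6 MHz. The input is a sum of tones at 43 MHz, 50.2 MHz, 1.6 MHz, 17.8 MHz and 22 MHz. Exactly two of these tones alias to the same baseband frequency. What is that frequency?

5.2 MHz

fs/2 = 6.3 MHz.
43 MHz mod fs = 5.2 MHz.
5.2 MHz ≤ fs/2 = 6.3 MHz, appears at 5.2 MHz.
50.2 MHz mod fs = 12.4 MHz.
12.4 MHz > fs/2 = 6.3 MHz, folds to fs − 12.4 MHz = 0.2 MHz.
1.6 MHz ≤ fs/2 = 6.3 MHz, passes unchanged.
17.8 MHz mod fs = 5.2 MHz.
5.2 MHz ≤ fs/2 = 6.3 MHz, appears at 5.2 MHz.
22 MHz mod fs = 9.4 MHz.
9.4 MHz > fs/2 = 6.3 MHz, folds to fs − 9.4 MHz = 3.2 MHz.
17.8 MHz and 43 MHz both map to 5.2 MHz.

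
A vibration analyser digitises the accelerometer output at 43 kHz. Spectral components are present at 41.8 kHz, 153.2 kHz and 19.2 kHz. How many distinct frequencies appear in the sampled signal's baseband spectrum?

fs/2 = 21.5 kHz.
41.8 kHz > fs/2 = 21.5 kHz, folds to fs − 41.8 kHz = 1.2 kHz.
153.2 kHz mod fs = 24.2 kHz.
24.2 kHz > fs/2 = 21.5 kHz, folds to fs − 24.2 kHz = 18.8 kHz.
19.2 kHz ≤ fs/2 = 21.5 kHz, passes unchanged.
Distinct values: {1.2 kHz, 18.8 kHz, 19.2 kHz} → 3.

3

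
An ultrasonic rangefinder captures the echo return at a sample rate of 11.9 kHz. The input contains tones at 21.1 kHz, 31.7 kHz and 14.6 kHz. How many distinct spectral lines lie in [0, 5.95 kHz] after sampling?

fs/2 = 5.95 kHz.
21.1 kHz mod fs = 9.2 kHz.
9.2 kHz > fs/2 = 5.95 kHz, folds to fs − 9.2 kHz = 2.7 kHz.
31.7 kHz mod fs = 7.9 kHz.
7.9 kHz > fs/2 = 5.95 kHz, folds to fs − 7.9 kHz = 4 kHz.
14.6 kHz mod fs = 2.7 kHz.
2.7 kHz ≤ fs/2 = 5.95 kHz, appears at 2.7 kHz.
Distinct values: {2.7 kHz, 4 kHz} → 2.

2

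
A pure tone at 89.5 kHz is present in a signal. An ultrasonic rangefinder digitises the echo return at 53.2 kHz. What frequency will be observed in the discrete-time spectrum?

89.5 kHz mod fs = 36.3 kHz.
36.3 kHz > fs/2 = 26.6 kHz, folds to fs − 36.3 kHz = 16.9 kHz.

16.9 kHz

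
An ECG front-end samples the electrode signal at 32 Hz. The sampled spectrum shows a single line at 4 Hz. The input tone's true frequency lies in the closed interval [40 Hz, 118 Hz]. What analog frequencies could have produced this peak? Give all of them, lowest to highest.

60 Hz, 68 Hz, 92 Hz, 100 Hz

Frequencies that alias to 4 Hz are k·fs ± 4 Hz for integer k ≥ 0.
k=0: 4 Hz.
k=1: 28 Hz, 36 Hz.
k=2: 60 Hz, 68 Hz.
k=3: 92 Hz, 100 Hz.
k=4: 124 Hz, 132 Hz.
Within [40 Hz, 118 Hz]: 60 Hz, 68 Hz, 92 Hz, 100 Hz.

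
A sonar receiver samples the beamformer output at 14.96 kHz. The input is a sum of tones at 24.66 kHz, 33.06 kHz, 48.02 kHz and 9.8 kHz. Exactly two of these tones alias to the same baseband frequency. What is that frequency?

fs/2 = 7.48 kHz.
24.66 kHz mod fs = 9.7 kHz.
9.7 kHz > fs/2 = 7.48 kHz, folds to fs − 9.7 kHz = 5.26 kHz.
33.06 kHz mod fs = 3.14 kHz.
3.14 kHz ≤ fs/2 = 7.48 kHz, appears at 3.14 kHz.
48.02 kHz mod fs = 3.14 kHz.
3.14 kHz ≤ fs/2 = 7.48 kHz, appears at 3.14 kHz.
9.8 kHz > fs/2 = 7.48 kHz, folds to fs − 9.8 kHz = 5.16 kHz.
33.06 kHz and 48.02 kHz both map to 3.14 kHz.

3.14 kHz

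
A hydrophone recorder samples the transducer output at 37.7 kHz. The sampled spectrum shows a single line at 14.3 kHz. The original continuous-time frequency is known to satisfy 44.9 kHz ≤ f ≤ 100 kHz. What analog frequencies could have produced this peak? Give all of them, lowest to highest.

Frequencies that alias to 14.3 kHz are k·fs ± 14.3 kHz for integer k ≥ 0.
k=0: 14.3 kHz.
k=1: 23.4 kHz, 52 kHz.
k=2: 61.1 kHz, 89.7 kHz.
k=3: 98.8 kHz, 127.4 kHz.
k=4: 136.5 kHz, 165.1 kHz.
Within [44.9 kHz, 100 kHz]: 52 kHz, 61.1 kHz, 89.7 kHz, 98.8 kHz.

52 kHz, 61.1 kHz, 89.7 kHz, 98.8 kHz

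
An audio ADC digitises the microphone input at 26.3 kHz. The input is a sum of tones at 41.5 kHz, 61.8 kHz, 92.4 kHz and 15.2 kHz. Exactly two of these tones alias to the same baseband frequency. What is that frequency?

fs/2 = 13.15 kHz.
41.5 kHz mod fs = 15.2 kHz.
15.2 kHz > fs/2 = 13.15 kHz, folds to fs − 15.2 kHz = 11.1 kHz.
61.8 kHz mod fs = 9.2 kHz.
9.2 kHz ≤ fs/2 = 13.15 kHz, appears at 9.2 kHz.
92.4 kHz mod fs = 13.5 kHz.
13.5 kHz > fs/2 = 13.15 kHz, folds to fs − 13.5 kHz = 12.8 kHz.
15.2 kHz > fs/2 = 13.15 kHz, folds to fs − 15.2 kHz = 11.1 kHz.
15.2 kHz and 41.5 kHz both map to 11.1 kHz.

11.1 kHz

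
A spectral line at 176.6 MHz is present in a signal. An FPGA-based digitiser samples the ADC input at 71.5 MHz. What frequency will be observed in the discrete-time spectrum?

176.6 MHz mod fs = 33.6 MHz.
33.6 MHz ≤ fs/2 = 35.75 MHz, appears at 33.6 MHz.

33.6 MHz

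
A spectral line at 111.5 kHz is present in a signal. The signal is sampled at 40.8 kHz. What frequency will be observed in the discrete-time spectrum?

10.9 kHz

111.5 kHz mod fs = 29.9 kHz.
29.9 kHz > fs/2 = 20.4 kHz, folds to fs − 29.9 kHz = 10.9 kHz.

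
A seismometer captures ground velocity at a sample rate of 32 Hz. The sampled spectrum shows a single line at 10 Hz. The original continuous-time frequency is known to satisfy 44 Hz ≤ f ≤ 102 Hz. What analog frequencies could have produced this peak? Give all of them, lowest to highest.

54 Hz, 74 Hz, 86 Hz

Frequencies that alias to 10 Hz are k·fs ± 10 Hz for integer k ≥ 0.
k=0: 10 Hz.
k=1: 22 Hz, 42 Hz.
k=2: 54 Hz, 74 Hz.
k=3: 86 Hz, 106 Hz.
k=4: 118 Hz, 138 Hz.
Within [44 Hz, 102 Hz]: 54 Hz, 74 Hz, 86 Hz.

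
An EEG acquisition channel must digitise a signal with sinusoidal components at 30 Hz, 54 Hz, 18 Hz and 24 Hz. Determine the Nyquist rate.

108 Hz

Highest-frequency component: 54 Hz.
Nyquist rate = 2 × 54 Hz = 108 Hz.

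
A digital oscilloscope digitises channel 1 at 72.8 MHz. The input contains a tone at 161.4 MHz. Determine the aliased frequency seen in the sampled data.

161.4 MHz mod fs = 15.8 MHz.
15.8 MHz ≤ fs/2 = 36.4 MHz, appears at 15.8 MHz.

15.8 MHz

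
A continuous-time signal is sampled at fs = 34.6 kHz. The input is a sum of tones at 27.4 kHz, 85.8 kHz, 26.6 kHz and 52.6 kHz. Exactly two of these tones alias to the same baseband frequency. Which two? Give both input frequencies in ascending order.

52.6 kHz, 85.8 kHz

fs/2 = 17.3 kHz.
27.4 kHz > fs/2 = 17.3 kHz, folds to fs − 27.4 kHz = 7.2 kHz.
85.8 kHz mod fs = 16.6 kHz.
16.6 kHz ≤ fs/2 = 17.3 kHz, appears at 16.6 kHz.
26.6 kHz > fs/2 = 17.3 kHz, folds to fs − 26.6 kHz = 8 kHz.
52.6 kHz mod fs = 18 kHz.
18 kHz > fs/2 = 17.3 kHz, folds to fs − 18 kHz = 16.6 kHz.
52.6 kHz and 85.8 kHz both map to 16.6 kHz.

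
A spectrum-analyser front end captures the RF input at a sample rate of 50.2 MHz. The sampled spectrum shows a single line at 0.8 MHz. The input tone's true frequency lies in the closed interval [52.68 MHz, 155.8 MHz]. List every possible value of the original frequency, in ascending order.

99.6 MHz, 101.2 MHz, 149.8 MHz, 151.4 MHz

Frequencies that alias to 0.8 MHz are k·fs ± 0.8 MHz for integer k ≥ 0.
k=0: 0.8 MHz.
k=1: 49.4 MHz, 51 MHz.
k=2: 99.6 MHz, 101.2 MHz.
k=3: 149.8 MHz, 151.4 MHz.
k=4: 200 MHz, 201.6 MHz.
Within [52.68 MHz, 155.8 MHz]: 99.6 MHz, 101.2 MHz, 149.8 MHz, 151.4 MHz.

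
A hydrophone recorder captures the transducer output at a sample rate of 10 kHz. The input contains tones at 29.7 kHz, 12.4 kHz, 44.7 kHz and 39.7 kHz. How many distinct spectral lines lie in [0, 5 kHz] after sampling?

3

fs/2 = 5 kHz.
29.7 kHz mod fs = 9.7 kHz.
9.7 kHz > fs/2 = 5 kHz, folds to fs − 9.7 kHz = 0.3 kHz.
12.4 kHz mod fs = 2.4 kHz.
2.4 kHz ≤ fs/2 = 5 kHz, appears at 2.4 kHz.
44.7 kHz mod fs = 4.7 kHz.
4.7 kHz ≤ fs/2 = 5 kHz, appears at 4.7 kHz.
39.7 kHz mod fs = 9.7 kHz.
9.7 kHz > fs/2 = 5 kHz, folds to fs − 9.7 kHz = 0.3 kHz.
Distinct values: {0.3 kHz, 2.4 kHz, 4.7 kHz} → 3.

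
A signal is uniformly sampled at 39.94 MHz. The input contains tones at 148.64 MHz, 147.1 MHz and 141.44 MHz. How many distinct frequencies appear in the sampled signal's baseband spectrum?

fs/2 = 19.97 MHz.
148.64 MHz mod fs = 28.82 MHz.
28.82 MHz > fs/2 = 19.97 MHz, folds to fs − 28.82 MHz = 11.12 MHz.
147.1 MHz mod fs = 27.28 MHz.
27.28 MHz > fs/2 = 19.97 MHz, folds to fs − 27.28 MHz = 12.66 MHz.
141.44 MHz mod fs = 21.62 MHz.
21.62 MHz > fs/2 = 19.97 MHz, folds to fs − 21.62 MHz = 18.32 MHz.
Distinct values: {11.12 MHz, 12.66 MHz, 18.32 MHz} → 3.

3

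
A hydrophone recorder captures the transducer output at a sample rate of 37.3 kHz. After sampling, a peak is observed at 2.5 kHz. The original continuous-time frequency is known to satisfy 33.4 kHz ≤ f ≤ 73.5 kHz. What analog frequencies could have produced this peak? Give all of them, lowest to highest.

Frequencies that alias to 2.5 kHz are k·fs ± 2.5 kHz for integer k ≥ 0.
k=0: 2.5 kHz.
k=1: 34.8 kHz, 39.8 kHz.
k=2: 72.1 kHz, 77.1 kHz.
k=3: 109.4 kHz, 114.4 kHz.
Within [33.4 kHz, 73.5 kHz]: 34.8 kHz, 39.8 kHz, 72.1 kHz.

34.8 kHz, 39.8 kHz, 72.1 kHz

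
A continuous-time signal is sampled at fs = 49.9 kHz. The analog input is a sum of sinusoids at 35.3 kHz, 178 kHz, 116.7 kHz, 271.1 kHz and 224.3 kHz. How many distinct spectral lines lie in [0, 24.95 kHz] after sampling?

fs/2 = 24.95 kHz.
35.3 kHz > fs/2 = 24.95 kHz, folds to fs − 35.3 kHz = 14.6 kHz.
178 kHz mod fs = 28.3 kHz.
28.3 kHz > fs/2 = 24.95 kHz, folds to fs − 28.3 kHz = 21.6 kHz.
116.7 kHz mod fs = 16.9 kHz.
16.9 kHz ≤ fs/2 = 24.95 kHz, appears at 16.9 kHz.
271.1 kHz mod fs = 21.6 kHz.
21.6 kHz ≤ fs/2 = 24.95 kHz, appears at 21.6 kHz.
224.3 kHz mod fs = 24.7 kHz.
24.7 kHz ≤ fs/2 = 24.95 kHz, appears at 24.7 kHz.
Distinct values: {14.6 kHz, 16.9 kHz, 21.6 kHz, 24.7 kHz} → 4.

4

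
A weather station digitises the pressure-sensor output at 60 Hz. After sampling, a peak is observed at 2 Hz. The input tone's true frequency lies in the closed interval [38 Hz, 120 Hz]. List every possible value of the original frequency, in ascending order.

Frequencies that alias to 2 Hz are k·fs ± 2 Hz for integer k ≥ 0.
k=0: 2 Hz.
k=1: 58 Hz, 62 Hz.
k=2: 118 Hz, 122 Hz.
k=3: 178 Hz, 182 Hz.
Within [38 Hz, 120 Hz]: 58 Hz, 62 Hz, 118 Hz.

58 Hz, 62 Hz, 118 Hz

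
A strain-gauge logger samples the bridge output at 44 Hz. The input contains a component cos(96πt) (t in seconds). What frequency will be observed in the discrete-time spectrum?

ω = 96π rad/s → f = ω/(2π) = 48 Hz.
48 Hz mod fs = 4 Hz.
4 Hz ≤ fs/2 = 22 Hz, appears at 4 Hz.

4 Hz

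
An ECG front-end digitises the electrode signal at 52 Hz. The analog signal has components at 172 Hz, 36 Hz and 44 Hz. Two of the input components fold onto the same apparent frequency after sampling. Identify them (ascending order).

36 Hz, 172 Hz

fs/2 = 26 Hz.
172 Hz mod fs = 16 Hz.
16 Hz ≤ fs/2 = 26 Hz, appears at 16 Hz.
36 Hz > fs/2 = 26 Hz, folds to fs − 36 Hz = 16 Hz.
44 Hz > fs/2 = 26 Hz, folds to fs − 44 Hz = 8 Hz.
36 Hz and 172 Hz both map to 16 Hz.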